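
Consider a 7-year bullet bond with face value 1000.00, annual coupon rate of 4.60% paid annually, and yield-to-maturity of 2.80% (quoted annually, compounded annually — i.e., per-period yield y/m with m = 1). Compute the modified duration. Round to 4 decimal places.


Answer: Modified duration = 6.0243

Derivation:
Coupon per period c = face * coupon_rate / m = 46.000000
Periods per year m = 1; per-period yield y/m = 0.028000
Number of cashflows N = 7
Cashflows (t years, CF_t, discount factor 1/(1+y/m)^(m*t), PV):
  t = 1.0000: CF_t = 46.000000, DF = 0.972763, PV = 44.747082
  t = 2.0000: CF_t = 46.000000, DF = 0.946267, PV = 43.528290
  t = 3.0000: CF_t = 46.000000, DF = 0.920493, PV = 42.342694
  t = 4.0000: CF_t = 46.000000, DF = 0.895422, PV = 41.189391
  t = 5.0000: CF_t = 46.000000, DF = 0.871033, PV = 40.067501
  t = 6.0000: CF_t = 46.000000, DF = 0.847308, PV = 38.976168
  t = 7.0000: CF_t = 1046.000000, DF = 0.824230, PV = 862.144143
Price P = sum_t PV_t = 1112.995269
First compute Macaulay numerator sum_t t * PV_t:
  t * PV_t at t = 1.0000: 44.747082
  t * PV_t at t = 2.0000: 87.056579
  t * PV_t at t = 3.0000: 127.028082
  t * PV_t at t = 4.0000: 164.757565
  t * PV_t at t = 5.0000: 200.337506
  t * PV_t at t = 6.0000: 233.857011
  t * PV_t at t = 7.0000: 6035.008998
Macaulay duration D = 6892.792823 / 1112.995269 = 6.193012
Modified duration = D / (1 + y/m) = 6.193012 / (1 + 0.028000) = 6.024331


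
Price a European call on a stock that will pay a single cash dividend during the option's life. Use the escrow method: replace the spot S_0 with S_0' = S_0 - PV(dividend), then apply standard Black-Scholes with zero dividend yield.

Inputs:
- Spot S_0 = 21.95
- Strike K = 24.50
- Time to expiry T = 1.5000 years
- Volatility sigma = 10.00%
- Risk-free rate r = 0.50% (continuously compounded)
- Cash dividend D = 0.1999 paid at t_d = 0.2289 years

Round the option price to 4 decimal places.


PV(D) = D * exp(-r * t_d) = 0.1999 * 0.99885615 = 0.19967135
S_0' = S_0 - PV(D) = 21.9500 - 0.19967135 = 21.75032865
d1 = (ln(S_0'/K) + (r + sigma^2/2)*T) / (sigma*sqrt(T)) = -0.84951774
d2 = d1 - sigma*sqrt(T) = -0.97199223
exp(-rT) = 0.99252805
N(d1) = 0.19779663; N(d2) = 0.16552721
C = S_0' * N(d1) - K * exp(-rT) * N(d2) = 21.75032865 * 0.19779663 - 24.5000 * 0.99252805 * 0.16552721 = 0.2770

Answer: Price = 0.2770


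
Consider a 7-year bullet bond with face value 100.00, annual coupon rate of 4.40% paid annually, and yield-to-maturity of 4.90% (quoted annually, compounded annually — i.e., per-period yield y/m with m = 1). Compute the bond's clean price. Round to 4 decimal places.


Answer: Price = 97.0963

Derivation:
Coupon per period c = face * coupon_rate / m = 4.400000
Periods per year m = 1; per-period yield y/m = 0.049000
Number of cashflows N = 7
Cashflows (t years, CF_t, discount factor 1/(1+y/m)^(m*t), PV):
  t = 1.0000: CF_t = 4.400000, DF = 0.953289, PV = 4.194471
  t = 2.0000: CF_t = 4.400000, DF = 0.908760, PV = 3.998542
  t = 3.0000: CF_t = 4.400000, DF = 0.866310, PV = 3.811766
  t = 4.0000: CF_t = 4.400000, DF = 0.825844, PV = 3.633714
  t = 5.0000: CF_t = 4.400000, DF = 0.787268, PV = 3.463979
  t = 6.0000: CF_t = 4.400000, DF = 0.750494, PV = 3.302172
  t = 7.0000: CF_t = 104.400000, DF = 0.715437, PV = 74.691655
Price P = sum_t PV_t = 97.096299


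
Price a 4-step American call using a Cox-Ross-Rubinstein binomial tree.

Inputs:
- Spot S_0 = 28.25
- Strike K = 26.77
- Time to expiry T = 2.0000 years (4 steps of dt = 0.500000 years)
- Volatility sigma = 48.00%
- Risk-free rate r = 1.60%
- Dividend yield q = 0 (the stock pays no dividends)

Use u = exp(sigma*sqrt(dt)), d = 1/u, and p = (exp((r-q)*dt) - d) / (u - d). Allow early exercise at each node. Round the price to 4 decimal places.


dt = T/N = 0.500000
u = exp(sigma*sqrt(dt)) = 1.404121; d = 1/u = 0.712189
p = (exp((r-q)*dt) - d) / (u - d) = 0.427561
Discount per step: exp(-r*dt) = 0.992032
Stock lattice S(k, i) with i counting down-moves:
  k=0: S(0,0) = 28.2500
  k=1: S(1,0) = 39.6664; S(1,1) = 20.1194
  k=2: S(2,0) = 55.6964; S(2,1) = 28.2500; S(2,2) = 14.3288
  k=3: S(3,0) = 78.2045; S(3,1) = 39.6664; S(3,2) = 20.1194; S(3,3) = 10.2048
  k=4: S(4,0) = 109.8086; S(4,1) = 55.6964; S(4,2) = 28.2500; S(4,3) = 14.3288; S(4,4) = 7.2678
Terminal payoffs V(N, i) = max(S_T - K, 0):
  V(4,0) = 83.038559; V(4,1) = 28.926425; V(4,2) = 1.480000; V(4,3) = 0.000000; V(4,4) = 0.000000
Backward induction: V(k, i) = exp(-r*dt) * [p * V(k+1, i) + (1-p) * V(k+1, i+1)]; then take max(V_cont, immediate exercise) for American.
  V(3,0) = exp(-r*dt) * [p*83.038559 + (1-p)*28.926425] = 51.647808; exercise = 51.434502; V(3,0) = max -> 51.647808
  V(3,1) = exp(-r*dt) * [p*28.926425 + (1-p)*1.480000] = 13.109715; exercise = 12.896409; V(3,1) = max -> 13.109715
  V(3,2) = exp(-r*dt) * [p*1.480000 + (1-p)*0.000000] = 0.627748; exercise = 0.000000; V(3,2) = max -> 0.627748
  V(3,3) = exp(-r*dt) * [p*0.000000 + (1-p)*0.000000] = 0.000000; exercise = 0.000000; V(3,3) = max -> 0.000000
  V(2,0) = exp(-r*dt) * [p*51.647808 + (1-p)*13.109715] = 29.351337; exercise = 28.926425; V(2,0) = max -> 29.351337
  V(2,1) = exp(-r*dt) * [p*13.109715 + (1-p)*0.627748] = 5.917020; exercise = 1.480000; V(2,1) = max -> 5.917020
  V(2,2) = exp(-r*dt) * [p*0.627748 + (1-p)*0.000000] = 0.266262; exercise = 0.000000; V(2,2) = max -> 0.266262
  V(1,0) = exp(-r*dt) * [p*29.351337 + (1-p)*5.917020] = 15.809629; exercise = 12.896409; V(1,0) = max -> 15.809629
  V(1,1) = exp(-r*dt) * [p*5.917020 + (1-p)*0.266262] = 2.660931; exercise = 0.000000; V(1,1) = max -> 2.660931
  V(0,0) = exp(-r*dt) * [p*15.809629 + (1-p)*2.660931] = 8.216800; exercise = 1.480000; V(0,0) = max -> 8.216800

Answer: Price = V(0,0) = 8.2168


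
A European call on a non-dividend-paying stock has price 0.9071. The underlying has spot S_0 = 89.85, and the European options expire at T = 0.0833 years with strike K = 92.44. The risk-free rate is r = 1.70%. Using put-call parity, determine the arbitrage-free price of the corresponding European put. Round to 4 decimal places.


Answer: Put price = 3.3663

Derivation:
Put-call parity: C - P = S_0 * exp(-qT) - K * exp(-rT).
S_0 * exp(-qT) = 89.8500 * 1.00000000 = 89.85000000
K * exp(-rT) = 92.4400 * 0.99858490 = 92.30918836
P = C - S*exp(-qT) + K*exp(-rT)
P = 0.9071 - 89.85000000 + 92.30918836 = 3.3663


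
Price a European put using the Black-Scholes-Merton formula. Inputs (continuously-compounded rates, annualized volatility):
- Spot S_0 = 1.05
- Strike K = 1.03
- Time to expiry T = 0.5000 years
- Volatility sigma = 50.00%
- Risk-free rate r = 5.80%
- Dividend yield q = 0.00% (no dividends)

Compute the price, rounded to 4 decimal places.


d1 = (ln(S/K) + (r - q + 0.5*sigma^2) * T) / (sigma * sqrt(T)) = 0.31319559
d2 = d1 - sigma * sqrt(T) = -0.04035780
exp(-rT) = 0.97141646; exp(-qT) = 1.00000000
P = K * exp(-rT) * N(-d2) - S_0 * exp(-qT) * N(-d1)
N(-d1) = 0.37706604; N(-d2) = 0.51609606
P = 1.0300 * 0.97141646 * 0.51609606 - 1.0500 * 1.00000000 * 0.37706604 = 0.1205

Answer: Price = 0.1205


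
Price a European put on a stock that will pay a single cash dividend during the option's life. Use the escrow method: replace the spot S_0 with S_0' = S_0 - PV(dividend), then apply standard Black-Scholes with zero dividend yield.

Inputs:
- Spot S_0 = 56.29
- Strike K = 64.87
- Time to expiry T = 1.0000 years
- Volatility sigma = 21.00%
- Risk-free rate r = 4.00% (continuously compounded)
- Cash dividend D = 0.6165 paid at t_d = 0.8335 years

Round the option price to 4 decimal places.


Answer: Price = 8.9394

Derivation:
PV(D) = D * exp(-r * t_d) = 0.6165 * 0.96720965 = 0.59628475
S_0' = S_0 - PV(D) = 56.2900 - 0.59628475 = 55.69371525
d1 = (ln(S_0'/K) + (r + sigma^2/2)*T) / (sigma*sqrt(T)) = -0.43079980
d2 = d1 - sigma*sqrt(T) = -0.64079980
exp(-rT) = 0.96078944
N(-d1) = 0.66669303; N(-d2) = 0.73917362
P = K * exp(-rT) * N(-d2) - S_0' * N(-d1) = 64.8700 * 0.96078944 * 0.73917362 - 55.69371525 * 0.66669303 = 8.9394


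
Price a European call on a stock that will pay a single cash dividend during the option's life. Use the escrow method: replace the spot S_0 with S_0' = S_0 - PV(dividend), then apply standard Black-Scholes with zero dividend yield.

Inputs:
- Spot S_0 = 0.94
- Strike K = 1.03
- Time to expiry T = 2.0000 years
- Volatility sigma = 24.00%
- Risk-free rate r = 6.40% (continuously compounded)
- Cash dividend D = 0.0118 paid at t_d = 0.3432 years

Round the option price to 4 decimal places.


Answer: Price = 0.1350

Derivation:
PV(D) = D * exp(-r * t_d) = 0.0118 * 0.97827467 = 0.01154364
S_0' = S_0 - PV(D) = 0.9400 - 0.01154364 = 0.92845636
d1 = (ln(S_0'/K) + (r + sigma^2/2)*T) / (sigma*sqrt(T)) = 0.24103295
d2 = d1 - sigma*sqrt(T) = -0.09837830
exp(-rT) = 0.87985338
N(d1) = 0.59523521; N(d2) = 0.46081595
C = S_0' * N(d1) - K * exp(-rT) * N(d2) = 0.92845636 * 0.59523521 - 1.0300 * 0.87985338 * 0.46081595 = 0.1350


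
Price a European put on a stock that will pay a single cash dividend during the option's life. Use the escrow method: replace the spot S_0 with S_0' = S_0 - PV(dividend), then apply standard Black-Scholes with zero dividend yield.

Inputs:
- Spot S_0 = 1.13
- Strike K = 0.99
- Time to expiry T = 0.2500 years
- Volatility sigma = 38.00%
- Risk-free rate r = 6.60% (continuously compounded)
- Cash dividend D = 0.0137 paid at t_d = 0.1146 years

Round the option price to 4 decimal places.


Answer: Price = 0.0273

Derivation:
PV(D) = D * exp(-r * t_d) = 0.0137 * 0.99246493 = 0.01359677
S_0' = S_0 - PV(D) = 1.1300 - 0.01359677 = 1.11640323
d1 = (ln(S_0'/K) + (r + sigma^2/2)*T) / (sigma*sqrt(T)) = 0.81427606
d2 = d1 - sigma*sqrt(T) = 0.62427606
exp(-rT) = 0.98363538
N(-d1) = 0.20774341; N(-d2) = 0.26622315
P = K * exp(-rT) * N(-d2) - S_0' * N(-d1) = 0.9900 * 0.98363538 * 0.26622315 - 1.11640323 * 0.20774341 = 0.0273


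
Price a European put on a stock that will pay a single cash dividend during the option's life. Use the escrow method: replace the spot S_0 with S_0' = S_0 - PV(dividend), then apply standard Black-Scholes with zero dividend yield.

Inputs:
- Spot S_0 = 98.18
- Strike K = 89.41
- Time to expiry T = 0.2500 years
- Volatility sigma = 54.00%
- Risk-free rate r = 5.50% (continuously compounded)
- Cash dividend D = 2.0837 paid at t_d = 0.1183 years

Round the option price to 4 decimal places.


PV(D) = D * exp(-r * t_d) = 2.0837 * 0.99351462 = 2.07018642
S_0' = S_0 - PV(D) = 98.1800 - 2.07018642 = 96.10981358
d1 = (ln(S_0'/K) + (r + sigma^2/2)*T) / (sigma*sqrt(T)) = 0.45355147
d2 = d1 - sigma*sqrt(T) = 0.18355147
exp(-rT) = 0.98634410
N(-d1) = 0.32507585; N(-d2) = 0.42718267
P = K * exp(-rT) * N(-d2) - S_0' * N(-d1) = 89.4100 * 0.98634410 * 0.42718267 - 96.10981358 * 0.32507585 = 6.4298

Answer: Price = 6.4298


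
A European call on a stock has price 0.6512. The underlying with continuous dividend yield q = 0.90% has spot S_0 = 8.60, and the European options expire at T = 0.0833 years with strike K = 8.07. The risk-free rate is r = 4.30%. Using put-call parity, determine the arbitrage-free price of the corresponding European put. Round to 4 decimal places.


Answer: Put price = 0.0988

Derivation:
Put-call parity: C - P = S_0 * exp(-qT) - K * exp(-rT).
S_0 * exp(-qT) = 8.6000 * 0.99925058 = 8.59355500
K * exp(-rT) = 8.0700 * 0.99642451 = 8.04114577
P = C - S*exp(-qT) + K*exp(-rT)
P = 0.6512 - 8.59355500 + 8.04114577 = 0.0988


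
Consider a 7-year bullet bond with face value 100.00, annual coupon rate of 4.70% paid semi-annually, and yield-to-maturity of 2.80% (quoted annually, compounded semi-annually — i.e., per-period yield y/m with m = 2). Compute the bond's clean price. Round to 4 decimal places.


Coupon per period c = face * coupon_rate / m = 2.350000
Periods per year m = 2; per-period yield y/m = 0.014000
Number of cashflows N = 14
Cashflows (t years, CF_t, discount factor 1/(1+y/m)^(m*t), PV):
  t = 0.5000: CF_t = 2.350000, DF = 0.986193, PV = 2.317554
  t = 1.0000: CF_t = 2.350000, DF = 0.972577, PV = 2.285556
  t = 1.5000: CF_t = 2.350000, DF = 0.959149, PV = 2.254000
  t = 2.0000: CF_t = 2.350000, DF = 0.945906, PV = 2.222880
  t = 2.5000: CF_t = 2.350000, DF = 0.932847, PV = 2.192189
  t = 3.0000: CF_t = 2.350000, DF = 0.919967, PV = 2.161923
  t = 3.5000: CF_t = 2.350000, DF = 0.907265, PV = 2.132074
  t = 4.0000: CF_t = 2.350000, DF = 0.894739, PV = 2.102637
  t = 4.5000: CF_t = 2.350000, DF = 0.882386, PV = 2.073606
  t = 5.0000: CF_t = 2.350000, DF = 0.870203, PV = 2.044976
  t = 5.5000: CF_t = 2.350000, DF = 0.858188, PV = 2.016742
  t = 6.0000: CF_t = 2.350000, DF = 0.846339, PV = 1.988898
  t = 6.5000: CF_t = 2.350000, DF = 0.834654, PV = 1.961437
  t = 7.0000: CF_t = 102.350000, DF = 0.823130, PV = 84.247394
Price P = sum_t PV_t = 112.001867

Answer: Price = 112.0019


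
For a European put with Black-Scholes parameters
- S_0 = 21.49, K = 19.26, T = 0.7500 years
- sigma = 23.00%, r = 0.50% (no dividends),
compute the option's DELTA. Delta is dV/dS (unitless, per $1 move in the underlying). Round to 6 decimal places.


d1 = 0.6684451182; d2 = 0.4692592753
phi(d1) = 0.3190689768; exp(-qT) = 1.0000000000; exp(-rT) = 0.9962570225
N(-d1) = 0.2519247517
Delta = -exp(-qT) * N(-d1) = -1.0000000000 * 0.2519247517 = -0.251925

Answer: Delta = -0.251925


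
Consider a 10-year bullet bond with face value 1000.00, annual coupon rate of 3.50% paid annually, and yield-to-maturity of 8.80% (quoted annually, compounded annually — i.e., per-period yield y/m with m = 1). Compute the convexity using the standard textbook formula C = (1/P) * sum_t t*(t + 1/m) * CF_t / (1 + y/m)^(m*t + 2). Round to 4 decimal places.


Answer: Convexity = 71.3392

Derivation:
Coupon per period c = face * coupon_rate / m = 35.000000
Periods per year m = 1; per-period yield y/m = 0.088000
Number of cashflows N = 10
Cashflows (t years, CF_t, discount factor 1/(1+y/m)^(m*t), PV):
  t = 1.0000: CF_t = 35.000000, DF = 0.919118, PV = 32.169118
  t = 2.0000: CF_t = 35.000000, DF = 0.844777, PV = 29.567204
  t = 3.0000: CF_t = 35.000000, DF = 0.776450, PV = 27.175739
  t = 4.0000: CF_t = 35.000000, DF = 0.713649, PV = 24.977701
  t = 5.0000: CF_t = 35.000000, DF = 0.655927, PV = 22.957446
  t = 6.0000: CF_t = 35.000000, DF = 0.602874, PV = 21.100594
  t = 7.0000: CF_t = 35.000000, DF = 0.554112, PV = 19.393928
  t = 8.0000: CF_t = 35.000000, DF = 0.509294, PV = 17.825301
  t = 9.0000: CF_t = 35.000000, DF = 0.468101, PV = 16.383549
  t = 10.0000: CF_t = 1035.000000, DF = 0.430240, PV = 445.298668
Price P = sum_t PV_t = 656.849247
Convexity numerator sum_t t*(t + 1/m) * CF_t / (1+y/m)^(m*t + 2):
  t = 1.0000: term = 54.351477
  t = 2.0000: term = 149.866206
  t = 3.0000: term = 275.489350
  t = 4.0000: term = 422.011871
  t = 5.0000: term = 581.817837
  t = 6.0000: term = 748.662658
  t = 7.0000: term = 917.478748
  t = 8.0000: term = 1084.205453
  t = 9.0000: term = 1245.640456
  t = 10.0000: term = 41379.600229
Convexity = (1/P) * sum = 46859.124285 / 656.849247 = 71.339237


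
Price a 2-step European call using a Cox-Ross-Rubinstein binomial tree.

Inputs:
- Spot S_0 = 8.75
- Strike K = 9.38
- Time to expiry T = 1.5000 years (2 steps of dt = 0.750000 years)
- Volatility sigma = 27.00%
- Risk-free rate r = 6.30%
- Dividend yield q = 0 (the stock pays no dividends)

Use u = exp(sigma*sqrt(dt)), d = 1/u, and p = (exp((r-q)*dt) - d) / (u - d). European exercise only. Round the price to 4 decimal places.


dt = T/N = 0.750000
u = exp(sigma*sqrt(dt)) = 1.263426; d = 1/u = 0.791499
p = (exp((r-q)*dt) - d) / (u - d) = 0.544333
Discount per step: exp(-r*dt) = 0.953849
Stock lattice S(k, i) with i counting down-moves:
  k=0: S(0,0) = 8.7500
  k=1: S(1,0) = 11.0550; S(1,1) = 6.9256
  k=2: S(2,0) = 13.9671; S(2,1) = 8.7500; S(2,2) = 5.4816
Terminal payoffs V(N, i) = max(S_T - K, 0):
  V(2,0) = 4.587140; V(2,1) = 0.000000; V(2,2) = 0.000000
Backward induction: V(k, i) = exp(-r*dt) * [p * V(k+1, i) + (1-p) * V(k+1, i+1)].
  V(1,0) = exp(-r*dt) * [p*4.587140 + (1-p)*0.000000] = 2.381694
  V(1,1) = exp(-r*dt) * [p*0.000000 + (1-p)*0.000000] = 0.000000
  V(0,0) = exp(-r*dt) * [p*2.381694 + (1-p)*0.000000] = 1.236602

Answer: Price = V(0,0) = 1.2366


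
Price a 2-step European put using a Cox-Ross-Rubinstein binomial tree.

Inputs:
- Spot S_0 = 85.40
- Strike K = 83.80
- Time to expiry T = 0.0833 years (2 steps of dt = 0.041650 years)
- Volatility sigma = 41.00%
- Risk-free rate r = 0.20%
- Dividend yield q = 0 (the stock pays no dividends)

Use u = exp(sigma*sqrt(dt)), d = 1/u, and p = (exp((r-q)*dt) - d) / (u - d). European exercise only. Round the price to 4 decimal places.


Answer: Price = V(0,0) = 3.1301

Derivation:
dt = T/N = 0.041650
u = exp(sigma*sqrt(dt)) = 1.087275; d = 1/u = 0.919731
p = (exp((r-q)*dt) - d) / (u - d) = 0.479591
Discount per step: exp(-r*dt) = 0.999917
Stock lattice S(k, i) with i counting down-moves:
  k=0: S(0,0) = 85.4000
  k=1: S(1,0) = 92.8532; S(1,1) = 78.5450
  k=2: S(2,0) = 100.9570; S(2,1) = 85.4000; S(2,2) = 72.2403
Terminal payoffs V(N, i) = max(K - S_T, 0):
  V(2,0) = 0.000000; V(2,1) = 0.000000; V(2,2) = 11.559720
Backward induction: V(k, i) = exp(-r*dt) * [p * V(k+1, i) + (1-p) * V(k+1, i+1)].
  V(1,0) = exp(-r*dt) * [p*0.000000 + (1-p)*0.000000] = 0.000000
  V(1,1) = exp(-r*dt) * [p*0.000000 + (1-p)*11.559720] = 6.015283
  V(0,0) = exp(-r*dt) * [p*0.000000 + (1-p)*6.015283] = 3.130147


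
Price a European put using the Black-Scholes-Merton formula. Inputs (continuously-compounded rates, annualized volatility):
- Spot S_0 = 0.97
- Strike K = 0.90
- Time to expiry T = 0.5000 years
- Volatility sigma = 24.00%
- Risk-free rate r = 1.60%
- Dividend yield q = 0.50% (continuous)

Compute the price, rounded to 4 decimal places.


d1 = (ln(S/K) + (r - q + 0.5*sigma^2) * T) / (sigma * sqrt(T)) = 0.55862207
d2 = d1 - sigma * sqrt(T) = 0.38891644
exp(-rT) = 0.99203191; exp(-qT) = 0.99750312
P = K * exp(-rT) * N(-d2) - S_0 * exp(-qT) * N(-d1)
N(-d1) = 0.28820984; N(-d2) = 0.34866898
P = 0.9000 * 0.99203191 * 0.34866898 - 0.9700 * 0.99750312 * 0.28820984 = 0.0324

Answer: Price = 0.0324


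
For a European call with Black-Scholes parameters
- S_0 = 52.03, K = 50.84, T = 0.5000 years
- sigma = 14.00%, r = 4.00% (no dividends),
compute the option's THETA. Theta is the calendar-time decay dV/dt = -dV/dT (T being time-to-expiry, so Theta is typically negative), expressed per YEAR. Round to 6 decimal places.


Answer: Theta = -3.122966

Derivation:
d1 = 0.4852472706; d2 = 0.3862523212
phi(d1) = 0.3546332968; exp(-qT) = 1.0000000000; exp(-rT) = 0.9801986733
Theta = -S*exp(-qT)*phi(d1)*sigma/(2*sqrt(T)) - r*K*exp(-rT)*N(d2) + q*S*exp(-qT)*N(d1)
N(d1) = 0.6862495229; N(d2) = 0.6503450961; sqrt(T) = 0.7071067812
Term 1 = -52.0300 * 1.0000000000 * 0.3546332968 * 0.1400 / (2 * 0.7071067812) = -1.8266122807
Term 2 = -0.0400 * 50.8400 * 0.9801986733 * 0.6503450961 = -1.2963537054
Term 3 = 0 (no dividend yield, q = 0)
Theta = -1.8266122807 + (-1.2963537054) + (0.0000000000) = -3.122966


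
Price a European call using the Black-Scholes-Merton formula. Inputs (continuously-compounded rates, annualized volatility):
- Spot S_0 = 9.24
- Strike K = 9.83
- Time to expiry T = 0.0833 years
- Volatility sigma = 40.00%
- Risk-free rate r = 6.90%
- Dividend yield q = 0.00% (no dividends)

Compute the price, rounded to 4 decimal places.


d1 = (ln(S/K) + (r - q + 0.5*sigma^2) * T) / (sigma * sqrt(T)) = -0.42864143
d2 = d1 - sigma * sqrt(T) = -0.54408838
exp(-rT) = 0.99426879; exp(-qT) = 1.00000000
C = S_0 * exp(-qT) * N(d1) - K * exp(-rT) * N(d2)
N(d1) = 0.33409210; N(d2) = 0.29319033
C = 9.2400 * 1.00000000 * 0.33409210 - 9.8300 * 0.99426879 * 0.29319033 = 0.2215

Answer: Price = 0.2215


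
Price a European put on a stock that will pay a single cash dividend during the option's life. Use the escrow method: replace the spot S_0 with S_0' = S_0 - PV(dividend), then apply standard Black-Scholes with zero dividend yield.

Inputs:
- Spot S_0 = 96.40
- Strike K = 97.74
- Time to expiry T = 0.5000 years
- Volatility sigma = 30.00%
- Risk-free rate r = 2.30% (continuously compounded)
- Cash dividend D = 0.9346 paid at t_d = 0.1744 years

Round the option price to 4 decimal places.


PV(D) = D * exp(-r * t_d) = 0.9346 * 0.99599683 = 0.93085864
S_0' = S_0 - PV(D) = 96.4000 - 0.93085864 = 95.46914136
d1 = (ln(S_0'/K) + (r + sigma^2/2)*T) / (sigma*sqrt(T)) = 0.04946059
d2 = d1 - sigma*sqrt(T) = -0.16267144
exp(-rT) = 0.98856587
N(-d1) = 0.48027612; N(-d2) = 0.56461143
P = K * exp(-rT) * N(-d2) - S_0' * N(-d1) = 97.7400 * 0.98856587 * 0.56461143 - 95.46914136 * 0.48027612 = 8.7026

Answer: Price = 8.7026


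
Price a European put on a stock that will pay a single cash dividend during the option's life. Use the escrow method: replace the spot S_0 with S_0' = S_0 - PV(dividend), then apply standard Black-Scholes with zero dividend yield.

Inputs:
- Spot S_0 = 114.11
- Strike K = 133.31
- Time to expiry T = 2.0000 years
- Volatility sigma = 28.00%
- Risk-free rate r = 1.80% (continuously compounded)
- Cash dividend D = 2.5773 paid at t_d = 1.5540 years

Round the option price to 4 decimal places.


PV(D) = D * exp(-r * t_d) = 2.5773 * 0.97241559 = 2.50620671
S_0' = S_0 - PV(D) = 114.1100 - 2.50620671 = 111.60379329
d1 = (ln(S_0'/K) + (r + sigma^2/2)*T) / (sigma*sqrt(T)) = -0.15991271
d2 = d1 - sigma*sqrt(T) = -0.55589251
exp(-rT) = 0.96464029
N(-d1) = 0.56352508; N(-d2) = 0.71085783
P = K * exp(-rT) * N(-d2) - S_0' * N(-d1) = 133.3100 * 0.96464029 * 0.71085783 - 111.60379329 * 0.56352508 = 28.5221

Answer: Price = 28.5221


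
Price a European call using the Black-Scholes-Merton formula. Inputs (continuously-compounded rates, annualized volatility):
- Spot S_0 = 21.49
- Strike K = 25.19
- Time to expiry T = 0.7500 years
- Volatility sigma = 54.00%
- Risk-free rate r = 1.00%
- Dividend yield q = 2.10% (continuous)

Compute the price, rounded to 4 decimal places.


d1 = (ln(S/K) + (r - q + 0.5*sigma^2) * T) / (sigma * sqrt(T)) = -0.12350886
d2 = d1 - sigma * sqrt(T) = -0.59116258
exp(-rT) = 0.99252805; exp(-qT) = 0.98437338
C = S_0 * exp(-qT) * N(d1) - K * exp(-rT) * N(d2)
N(d1) = 0.45085208; N(d2) = 0.27720575
C = 21.4900 * 0.98437338 * 0.45085208 - 25.1900 * 0.99252805 * 0.27720575 = 2.6068

Answer: Price = 2.6068


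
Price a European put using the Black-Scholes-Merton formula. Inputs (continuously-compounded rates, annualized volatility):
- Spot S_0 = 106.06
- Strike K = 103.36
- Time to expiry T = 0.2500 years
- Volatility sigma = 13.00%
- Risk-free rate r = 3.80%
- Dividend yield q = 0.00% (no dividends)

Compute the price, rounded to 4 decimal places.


Answer: Price = 1.2520

Derivation:
d1 = (ln(S/K) + (r - q + 0.5*sigma^2) * T) / (sigma * sqrt(T)) = 0.57537587
d2 = d1 - sigma * sqrt(T) = 0.51037587
exp(-rT) = 0.99054498; exp(-qT) = 1.00000000
P = K * exp(-rT) * N(-d2) - S_0 * exp(-qT) * N(-d1)
N(-d1) = 0.28251856; N(-d2) = 0.30489408
P = 103.3600 * 0.99054498 * 0.30489408 - 106.0600 * 1.00000000 * 0.28251856 = 1.2520


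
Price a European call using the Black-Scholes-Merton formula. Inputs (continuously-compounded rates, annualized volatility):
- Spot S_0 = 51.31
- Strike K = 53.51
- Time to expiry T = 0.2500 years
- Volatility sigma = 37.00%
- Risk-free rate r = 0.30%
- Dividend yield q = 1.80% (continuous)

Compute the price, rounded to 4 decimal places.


Answer: Price = 2.7742

Derivation:
d1 = (ln(S/K) + (r - q + 0.5*sigma^2) * T) / (sigma * sqrt(T)) = -0.15470480
d2 = d1 - sigma * sqrt(T) = -0.33970480
exp(-rT) = 0.99925028; exp(-qT) = 0.99551011
C = S_0 * exp(-qT) * N(d1) - K * exp(-rT) * N(d2)
N(d1) = 0.43852702; N(d2) = 0.36703942
C = 51.3100 * 0.99551011 * 0.43852702 - 53.5100 * 0.99925028 * 0.36703942 = 2.7742


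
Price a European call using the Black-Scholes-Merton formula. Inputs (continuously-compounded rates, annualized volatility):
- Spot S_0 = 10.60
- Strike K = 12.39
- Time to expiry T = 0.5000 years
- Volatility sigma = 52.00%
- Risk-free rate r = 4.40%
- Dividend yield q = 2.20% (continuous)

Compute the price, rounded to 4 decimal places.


d1 = (ln(S/K) + (r - q + 0.5*sigma^2) * T) / (sigma * sqrt(T)) = -0.21059733
d2 = d1 - sigma * sqrt(T) = -0.57829285
exp(-rT) = 0.97824024; exp(-qT) = 0.98906028
C = S_0 * exp(-qT) * N(d1) - K * exp(-rT) * N(d2)
N(d1) = 0.41660075; N(d2) = 0.28153321
C = 10.6000 * 0.98906028 * 0.41660075 - 12.3900 * 0.97824024 * 0.28153321 = 0.9554

Answer: Price = 0.9554


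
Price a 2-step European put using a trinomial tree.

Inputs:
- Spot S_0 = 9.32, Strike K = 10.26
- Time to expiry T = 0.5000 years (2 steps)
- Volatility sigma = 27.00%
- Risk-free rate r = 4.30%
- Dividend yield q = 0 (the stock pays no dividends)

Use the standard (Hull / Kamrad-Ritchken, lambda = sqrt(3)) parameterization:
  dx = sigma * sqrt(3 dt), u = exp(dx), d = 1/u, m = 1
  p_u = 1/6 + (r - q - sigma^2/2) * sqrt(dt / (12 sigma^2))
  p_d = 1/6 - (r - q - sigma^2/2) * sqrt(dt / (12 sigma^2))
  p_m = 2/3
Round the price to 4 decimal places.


Answer: Price = V(0,0) = 1.1891

Derivation:
dt = T/N = 0.250000; dx = sigma*sqrt(3*dt) = 0.233827
u = exp(dx) = 1.263426; d = 1/u = 0.791499
p_u = 0.170168, p_m = 0.666667, p_d = 0.163165
Discount per step: exp(-r*dt) = 0.989308
Stock lattice S(k, j) with j the centered position index:
  k=0: S(0,+0) = 9.3200
  k=1: S(1,-1) = 7.3768; S(1,+0) = 9.3200; S(1,+1) = 11.7751
  k=2: S(2,-2) = 5.8387; S(2,-1) = 7.3768; S(2,+0) = 9.3200; S(2,+1) = 11.7751; S(2,+2) = 14.8770
Terminal payoffs V(N, j) = max(K - S_T, 0):
  V(2,-2) = 4.421296; V(2,-1) = 2.883231; V(2,+0) = 0.940000; V(2,+1) = 0.000000; V(2,+2) = 0.000000
Backward induction: V(k, j) = exp(-r*dt) * [p_u * V(k+1, j+1) + p_m * V(k+1, j) + p_d * V(k+1, j-1)]
  V(1,-1) = exp(-r*dt) * [p_u*0.940000 + p_m*2.883231 + p_d*4.421296] = 2.773537
  V(1,+0) = exp(-r*dt) * [p_u*0.000000 + p_m*0.940000 + p_d*2.883231] = 1.085379
  V(1,+1) = exp(-r*dt) * [p_u*0.000000 + p_m*0.000000 + p_d*0.940000] = 0.151735
  V(0,+0) = exp(-r*dt) * [p_u*0.151735 + p_m*1.085379 + p_d*2.773537] = 1.189099


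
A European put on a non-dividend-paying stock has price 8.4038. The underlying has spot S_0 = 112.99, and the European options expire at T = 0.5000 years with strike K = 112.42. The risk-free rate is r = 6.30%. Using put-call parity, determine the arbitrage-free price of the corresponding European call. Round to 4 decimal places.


Answer: Call price = 12.4598

Derivation:
Put-call parity: C - P = S_0 * exp(-qT) - K * exp(-rT).
S_0 * exp(-qT) = 112.9900 * 1.00000000 = 112.99000000
K * exp(-rT) = 112.4200 * 0.96899096 = 108.93396332
C = P + S*exp(-qT) - K*exp(-rT)
C = 8.4038 + 112.99000000 - 108.93396332 = 12.4598


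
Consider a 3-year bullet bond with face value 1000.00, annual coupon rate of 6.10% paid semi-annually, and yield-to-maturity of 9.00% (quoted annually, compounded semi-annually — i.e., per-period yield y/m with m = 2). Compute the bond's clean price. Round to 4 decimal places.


Answer: Price = 925.2108

Derivation:
Coupon per period c = face * coupon_rate / m = 30.500000
Periods per year m = 2; per-period yield y/m = 0.045000
Number of cashflows N = 6
Cashflows (t years, CF_t, discount factor 1/(1+y/m)^(m*t), PV):
  t = 0.5000: CF_t = 30.500000, DF = 0.956938, PV = 29.186603
  t = 1.0000: CF_t = 30.500000, DF = 0.915730, PV = 27.929764
  t = 1.5000: CF_t = 30.500000, DF = 0.876297, PV = 26.727046
  t = 2.0000: CF_t = 30.500000, DF = 0.838561, PV = 25.576121
  t = 2.5000: CF_t = 30.500000, DF = 0.802451, PV = 24.474757
  t = 3.0000: CF_t = 1030.500000, DF = 0.767896, PV = 791.316558
Price P = sum_t PV_t = 925.210849


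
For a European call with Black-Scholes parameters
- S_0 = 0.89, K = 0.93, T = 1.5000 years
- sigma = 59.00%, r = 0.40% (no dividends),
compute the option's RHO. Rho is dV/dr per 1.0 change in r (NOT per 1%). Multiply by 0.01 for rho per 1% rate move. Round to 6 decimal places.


d1 = 0.3087628549; d2 = -0.4138366192
phi(d1) = 0.3803719141; exp(-qT) = 1.0000000000; exp(-rT) = 0.9940179641
N(d2) = 0.3394968818
Rho = K*T*exp(-rT)*N(d2) = 0.9300 * 1.5000 * 0.9940179641 * 0.3394968818 = 0.470765

Answer: Rho = 0.470765


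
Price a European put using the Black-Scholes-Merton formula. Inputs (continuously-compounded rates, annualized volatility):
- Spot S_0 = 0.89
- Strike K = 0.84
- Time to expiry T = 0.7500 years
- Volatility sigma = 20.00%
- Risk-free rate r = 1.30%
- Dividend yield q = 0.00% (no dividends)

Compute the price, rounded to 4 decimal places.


d1 = (ln(S/K) + (r - q + 0.5*sigma^2) * T) / (sigma * sqrt(T)) = 0.47671564
d2 = d1 - sigma * sqrt(T) = 0.30351056
exp(-rT) = 0.99029738; exp(-qT) = 1.00000000
P = K * exp(-rT) * N(-d2) - S_0 * exp(-qT) * N(-d1)
N(-d1) = 0.31678231; N(-d2) = 0.38075040
P = 0.8400 * 0.99029738 * 0.38075040 - 0.8900 * 1.00000000 * 0.31678231 = 0.0348

Answer: Price = 0.0348


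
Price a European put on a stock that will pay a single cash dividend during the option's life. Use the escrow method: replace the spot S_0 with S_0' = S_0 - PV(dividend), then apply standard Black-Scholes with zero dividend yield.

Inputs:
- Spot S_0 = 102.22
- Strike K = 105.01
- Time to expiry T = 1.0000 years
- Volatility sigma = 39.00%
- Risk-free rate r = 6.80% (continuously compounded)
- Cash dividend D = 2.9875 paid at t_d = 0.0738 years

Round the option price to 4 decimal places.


Answer: Price = 14.6924

Derivation:
PV(D) = D * exp(-r * t_d) = 2.9875 * 0.99499417 = 2.97254509
S_0' = S_0 - PV(D) = 102.2200 - 2.97254509 = 99.24745491
d1 = (ln(S_0'/K) + (r + sigma^2/2)*T) / (sigma*sqrt(T)) = 0.22464280
d2 = d1 - sigma*sqrt(T) = -0.16535720
exp(-rT) = 0.93426047
N(-d1) = 0.41112858; N(-d2) = 0.56566858
P = K * exp(-rT) * N(-d2) - S_0' * N(-d1) = 105.0100 * 0.93426047 * 0.56566858 - 99.24745491 * 0.41112858 = 14.6924


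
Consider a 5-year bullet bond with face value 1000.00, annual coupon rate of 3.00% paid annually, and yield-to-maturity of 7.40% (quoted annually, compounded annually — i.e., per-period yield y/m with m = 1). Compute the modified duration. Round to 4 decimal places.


Answer: Modified duration = 4.3600

Derivation:
Coupon per period c = face * coupon_rate / m = 30.000000
Periods per year m = 1; per-period yield y/m = 0.074000
Number of cashflows N = 5
Cashflows (t years, CF_t, discount factor 1/(1+y/m)^(m*t), PV):
  t = 1.0000: CF_t = 30.000000, DF = 0.931099, PV = 27.932961
  t = 2.0000: CF_t = 30.000000, DF = 0.866945, PV = 26.008343
  t = 3.0000: CF_t = 30.000000, DF = 0.807211, PV = 24.216335
  t = 4.0000: CF_t = 30.000000, DF = 0.751593, PV = 22.547798
  t = 5.0000: CF_t = 1030.000000, DF = 0.699808, PV = 720.801726
Price P = sum_t PV_t = 821.507163
First compute Macaulay numerator sum_t t * PV_t:
  t * PV_t at t = 1.0000: 27.932961
  t * PV_t at t = 2.0000: 52.016687
  t * PV_t at t = 3.0000: 72.649004
  t * PV_t at t = 4.0000: 90.191191
  t * PV_t at t = 5.0000: 3604.008630
Macaulay duration D = 3846.798472 / 821.507163 = 4.682611
Modified duration = D / (1 + y/m) = 4.682611 / (1 + 0.074000) = 4.359973


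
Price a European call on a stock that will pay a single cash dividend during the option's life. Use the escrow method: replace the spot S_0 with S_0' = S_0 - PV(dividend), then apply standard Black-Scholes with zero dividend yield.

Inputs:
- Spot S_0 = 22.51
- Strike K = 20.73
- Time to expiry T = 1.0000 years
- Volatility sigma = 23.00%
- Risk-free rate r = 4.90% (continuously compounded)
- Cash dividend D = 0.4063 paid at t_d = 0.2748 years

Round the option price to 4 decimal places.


Answer: Price = 3.3279

Derivation:
PV(D) = D * exp(-r * t_d) = 0.4063 * 0.98662505 = 0.40086576
S_0' = S_0 - PV(D) = 22.5100 - 0.40086576 = 22.10913424
d1 = (ln(S_0'/K) + (r + sigma^2/2)*T) / (sigma*sqrt(T)) = 0.60808222
d2 = d1 - sigma*sqrt(T) = 0.37808222
exp(-rT) = 0.95218113
N(d1) = 0.72843353; N(d2) = 0.64731524
C = S_0' * N(d1) - K * exp(-rT) * N(d2) = 22.10913424 * 0.72843353 - 20.7300 * 0.95218113 * 0.64731524 = 3.3279


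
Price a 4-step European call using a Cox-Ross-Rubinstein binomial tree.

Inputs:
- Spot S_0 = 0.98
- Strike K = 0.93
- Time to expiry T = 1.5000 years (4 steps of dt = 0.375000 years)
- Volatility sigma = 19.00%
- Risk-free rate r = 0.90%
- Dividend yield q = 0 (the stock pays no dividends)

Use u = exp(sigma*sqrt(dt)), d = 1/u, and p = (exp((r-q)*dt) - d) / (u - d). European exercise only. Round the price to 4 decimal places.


dt = T/N = 0.375000
u = exp(sigma*sqrt(dt)) = 1.123390; d = 1/u = 0.890163
p = (exp((r-q)*dt) - d) / (u - d) = 0.485440
Discount per step: exp(-r*dt) = 0.996631
Stock lattice S(k, i) with i counting down-moves:
  k=0: S(0,0) = 0.9800
  k=1: S(1,0) = 1.1009; S(1,1) = 0.8724
  k=2: S(2,0) = 1.2368; S(2,1) = 0.9800; S(2,2) = 0.7765
  k=3: S(3,0) = 1.3894; S(3,1) = 1.1009; S(3,2) = 0.8724; S(3,3) = 0.6912
  k=4: S(4,0) = 1.5608; S(4,1) = 1.2368; S(4,2) = 0.9800; S(4,3) = 0.7765; S(4,4) = 0.6153
Terminal payoffs V(N, i) = max(S_T - K, 0):
  V(4,0) = 0.630803; V(4,1) = 0.306765; V(4,2) = 0.050000; V(4,3) = 0.000000; V(4,4) = 0.000000
Backward induction: V(k, i) = exp(-r*dt) * [p * V(k+1, i) + (1-p) * V(k+1, i+1)].
  V(3,0) = exp(-r*dt) * [p*0.630803 + (1-p)*0.306765] = 0.462502
  V(3,1) = exp(-r*dt) * [p*0.306765 + (1-p)*0.050000] = 0.174056
  V(3,2) = exp(-r*dt) * [p*0.050000 + (1-p)*0.000000] = 0.024190
  V(3,3) = exp(-r*dt) * [p*0.000000 + (1-p)*0.000000] = 0.000000
  V(2,0) = exp(-r*dt) * [p*0.462502 + (1-p)*0.174056] = 0.313021
  V(2,1) = exp(-r*dt) * [p*0.174056 + (1-p)*0.024190] = 0.096614
  V(2,2) = exp(-r*dt) * [p*0.024190 + (1-p)*0.000000] = 0.011703
  V(1,0) = exp(-r*dt) * [p*0.313021 + (1-p)*0.096614] = 0.200987
  V(1,1) = exp(-r*dt) * [p*0.096614 + (1-p)*0.011703] = 0.052744
  V(0,0) = exp(-r*dt) * [p*0.200987 + (1-p)*0.052744] = 0.124287

Answer: Price = V(0,0) = 0.1243


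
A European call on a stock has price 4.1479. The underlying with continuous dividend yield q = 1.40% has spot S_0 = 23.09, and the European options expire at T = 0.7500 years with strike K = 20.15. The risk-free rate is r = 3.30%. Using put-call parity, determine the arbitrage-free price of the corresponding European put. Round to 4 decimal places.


Put-call parity: C - P = S_0 * exp(-qT) - K * exp(-rT).
S_0 * exp(-qT) = 23.0900 * 0.98955493 = 22.84882339
K * exp(-rT) = 20.1500 * 0.97555377 = 19.65740847
P = C - S*exp(-qT) + K*exp(-rT)
P = 4.1479 - 22.84882339 + 19.65740847 = 0.9565

Answer: Put price = 0.9565


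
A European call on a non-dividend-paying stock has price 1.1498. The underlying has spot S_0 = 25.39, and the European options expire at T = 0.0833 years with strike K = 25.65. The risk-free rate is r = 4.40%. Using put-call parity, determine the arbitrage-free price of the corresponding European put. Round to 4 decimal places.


Answer: Put price = 1.3160

Derivation:
Put-call parity: C - P = S_0 * exp(-qT) - K * exp(-rT).
S_0 * exp(-qT) = 25.3900 * 1.00000000 = 25.39000000
K * exp(-rT) = 25.6500 * 0.99634151 = 25.55615970
P = C - S*exp(-qT) + K*exp(-rT)
P = 1.1498 - 25.39000000 + 25.55615970 = 1.3160


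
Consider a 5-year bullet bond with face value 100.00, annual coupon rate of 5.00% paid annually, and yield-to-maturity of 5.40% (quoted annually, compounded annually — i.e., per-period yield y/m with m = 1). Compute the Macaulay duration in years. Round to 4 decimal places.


Answer: Macaulay duration = 4.5415 years

Derivation:
Coupon per period c = face * coupon_rate / m = 5.000000
Periods per year m = 1; per-period yield y/m = 0.054000
Number of cashflows N = 5
Cashflows (t years, CF_t, discount factor 1/(1+y/m)^(m*t), PV):
  t = 1.0000: CF_t = 5.000000, DF = 0.948767, PV = 4.743833
  t = 2.0000: CF_t = 5.000000, DF = 0.900158, PV = 4.500790
  t = 3.0000: CF_t = 5.000000, DF = 0.854040, PV = 4.270200
  t = 4.0000: CF_t = 5.000000, DF = 0.810285, PV = 4.051423
  t = 5.0000: CF_t = 105.000000, DF = 0.768771, PV = 80.720946
Price P = sum_t PV_t = 98.287192
Macaulay numerator sum_t t * PV_t:
  t * PV_t at t = 1.0000: 4.743833
  t * PV_t at t = 2.0000: 9.001581
  t * PV_t at t = 3.0000: 12.810599
  t * PV_t at t = 4.0000: 16.205691
  t * PV_t at t = 5.0000: 403.604732
Macaulay duration D = (sum_t t * PV_t) / P = 446.366435 / 98.287192 = 4.541451


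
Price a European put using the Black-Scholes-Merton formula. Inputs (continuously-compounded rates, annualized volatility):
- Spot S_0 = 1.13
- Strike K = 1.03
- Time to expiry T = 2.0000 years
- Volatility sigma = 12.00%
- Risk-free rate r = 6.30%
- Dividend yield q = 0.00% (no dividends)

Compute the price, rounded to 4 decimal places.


d1 = (ln(S/K) + (r - q + 0.5*sigma^2) * T) / (sigma * sqrt(T)) = 1.37331233
d2 = d1 - sigma * sqrt(T) = 1.20360670
exp(-rT) = 0.88161485; exp(-qT) = 1.00000000
P = K * exp(-rT) * N(-d2) - S_0 * exp(-qT) * N(-d1)
N(-d1) = 0.08482764; N(-d2) = 0.11437081
P = 1.0300 * 0.88161485 * 0.11437081 - 1.1300 * 1.00000000 * 0.08482764 = 0.0080

Answer: Price = 0.0080


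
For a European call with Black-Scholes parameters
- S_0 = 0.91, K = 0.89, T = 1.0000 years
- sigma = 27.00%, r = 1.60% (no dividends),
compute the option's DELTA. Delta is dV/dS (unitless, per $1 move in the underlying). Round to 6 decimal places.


d1 = 0.2765671733; d2 = 0.0065671733
phi(d1) = 0.3839729261; exp(-qT) = 1.0000000000; exp(-rT) = 0.9841273201
N(d1) = 0.6089437631
Delta = exp(-qT) * N(d1) = 1.0000000000 * 0.6089437631 = 0.608944

Answer: Delta = 0.608944


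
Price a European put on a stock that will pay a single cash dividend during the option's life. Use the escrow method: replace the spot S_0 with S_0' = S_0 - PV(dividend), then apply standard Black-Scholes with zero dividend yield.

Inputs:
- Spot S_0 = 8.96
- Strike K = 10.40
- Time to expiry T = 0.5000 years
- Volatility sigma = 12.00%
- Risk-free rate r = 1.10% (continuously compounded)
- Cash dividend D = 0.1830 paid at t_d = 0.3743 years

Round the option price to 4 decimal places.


Answer: Price = 1.5734

Derivation:
PV(D) = D * exp(-r * t_d) = 0.1830 * 0.99589116 = 0.18224808
S_0' = S_0 - PV(D) = 8.9600 - 0.18224808 = 8.77775192
d1 = (ln(S_0'/K) + (r + sigma^2/2)*T) / (sigma*sqrt(T)) = -1.89133949
d2 = d1 - sigma*sqrt(T) = -1.97619230
exp(-rT) = 0.99451510
N(-d1) = 0.97071048; N(-d2) = 0.97593350
P = K * exp(-rT) * N(-d2) - S_0' * N(-d1) = 10.4000 * 0.99451510 * 0.97593350 - 8.77775192 * 0.97071048 = 1.5734


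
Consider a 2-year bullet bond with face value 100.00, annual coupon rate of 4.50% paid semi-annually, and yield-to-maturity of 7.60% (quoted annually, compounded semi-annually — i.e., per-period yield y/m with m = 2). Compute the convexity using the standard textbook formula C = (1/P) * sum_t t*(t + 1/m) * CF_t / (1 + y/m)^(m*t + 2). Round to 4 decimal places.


Answer: Convexity = 4.4332

Derivation:
Coupon per period c = face * coupon_rate / m = 2.250000
Periods per year m = 2; per-period yield y/m = 0.038000
Number of cashflows N = 4
Cashflows (t years, CF_t, discount factor 1/(1+y/m)^(m*t), PV):
  t = 0.5000: CF_t = 2.250000, DF = 0.963391, PV = 2.167630
  t = 1.0000: CF_t = 2.250000, DF = 0.928122, PV = 2.088276
  t = 1.5000: CF_t = 2.250000, DF = 0.894145, PV = 2.011826
  t = 2.0000: CF_t = 102.250000, DF = 0.861411, PV = 88.079310
Price P = sum_t PV_t = 94.347042
Convexity numerator sum_t t*(t + 1/m) * CF_t / (1+y/m)^(m*t + 2):
  t = 0.5000: term = 1.005913
  t = 1.0000: term = 2.907263
  t = 1.5000: term = 5.601663
  t = 2.0000: term = 408.741938
Convexity = (1/P) * sum = 418.256778 / 94.347042 = 4.433173


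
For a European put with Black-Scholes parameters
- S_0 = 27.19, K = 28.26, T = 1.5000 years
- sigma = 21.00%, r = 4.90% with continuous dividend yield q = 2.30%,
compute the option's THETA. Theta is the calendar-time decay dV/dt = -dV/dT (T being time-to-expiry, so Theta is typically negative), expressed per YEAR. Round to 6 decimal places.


d1 = 0.1301607581; d2 = -0.1270356649
phi(d1) = 0.3955771487; exp(-qT) = 0.9660883397; exp(-rT) = 0.9291361458
Theta = -S*exp(-qT)*phi(d1)*sigma/(2*sqrt(T)) + r*K*exp(-rT)*N(-d2) - q*S*exp(-qT)*N(-d1)
N(-d1) = 0.4482196205; N(-d2) = 0.5505439147; sqrt(T) = 1.2247448714
Term 1 = -27.1900 * 0.9660883397 * 0.3955771487 * 0.2100 / (2 * 1.2247448714) = -0.8908424697
Term 2 = 0.0490 * 28.2600 * 0.9291361458 * 0.5505439147 = 0.7083363998
Term 3 = -0.0230 * 27.1900 * 0.9660883397 * 0.4482196205 = -0.2707975604
Theta = -0.8908424697 + (0.7083363998) + (-0.2707975604) = -0.453304

Answer: Theta = -0.453304


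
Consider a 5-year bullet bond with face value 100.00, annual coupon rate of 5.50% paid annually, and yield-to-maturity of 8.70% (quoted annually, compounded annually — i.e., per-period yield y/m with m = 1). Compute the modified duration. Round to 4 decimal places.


Coupon per period c = face * coupon_rate / m = 5.500000
Periods per year m = 1; per-period yield y/m = 0.087000
Number of cashflows N = 5
Cashflows (t years, CF_t, discount factor 1/(1+y/m)^(m*t), PV):
  t = 1.0000: CF_t = 5.500000, DF = 0.919963, PV = 5.059798
  t = 2.0000: CF_t = 5.500000, DF = 0.846332, PV = 4.654828
  t = 3.0000: CF_t = 5.500000, DF = 0.778595, PV = 4.282270
  t = 4.0000: CF_t = 5.500000, DF = 0.716278, PV = 3.939531
  t = 5.0000: CF_t = 105.500000, DF = 0.658950, PV = 69.519196
Price P = sum_t PV_t = 87.455622
First compute Macaulay numerator sum_t t * PV_t:
  t * PV_t at t = 1.0000: 5.059798
  t * PV_t at t = 2.0000: 9.309655
  t * PV_t at t = 3.0000: 12.846810
  t * PV_t at t = 4.0000: 15.758124
  t * PV_t at t = 5.0000: 347.595979
Macaulay duration D = 390.570366 / 87.455622 = 4.465926
Modified duration = D / (1 + y/m) = 4.465926 / (1 + 0.087000) = 4.108488

Answer: Modified duration = 4.1085
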